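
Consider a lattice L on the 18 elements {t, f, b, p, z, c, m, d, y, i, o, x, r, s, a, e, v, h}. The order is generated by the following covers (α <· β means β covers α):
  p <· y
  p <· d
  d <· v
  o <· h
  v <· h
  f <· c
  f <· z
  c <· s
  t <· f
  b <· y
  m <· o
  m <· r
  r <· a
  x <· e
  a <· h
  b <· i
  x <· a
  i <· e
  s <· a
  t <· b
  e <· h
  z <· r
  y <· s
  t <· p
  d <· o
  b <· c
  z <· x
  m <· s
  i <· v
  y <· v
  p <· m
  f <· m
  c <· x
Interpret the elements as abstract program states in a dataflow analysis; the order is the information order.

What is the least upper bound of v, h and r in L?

Common upper bounds of {v, h, r}: h.
The least among these is h.

h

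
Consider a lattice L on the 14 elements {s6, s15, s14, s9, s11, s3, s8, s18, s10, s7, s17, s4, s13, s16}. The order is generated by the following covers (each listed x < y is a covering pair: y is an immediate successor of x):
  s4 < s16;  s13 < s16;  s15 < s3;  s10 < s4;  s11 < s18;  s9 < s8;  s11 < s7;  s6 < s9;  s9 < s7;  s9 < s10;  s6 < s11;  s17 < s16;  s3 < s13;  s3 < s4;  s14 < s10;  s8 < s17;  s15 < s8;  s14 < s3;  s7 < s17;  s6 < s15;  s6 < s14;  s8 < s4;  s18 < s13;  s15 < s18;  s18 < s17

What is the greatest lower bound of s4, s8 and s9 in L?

s9

Common lower bounds of {s4, s8, s9}: s6, s9.
The greatest among these is s9.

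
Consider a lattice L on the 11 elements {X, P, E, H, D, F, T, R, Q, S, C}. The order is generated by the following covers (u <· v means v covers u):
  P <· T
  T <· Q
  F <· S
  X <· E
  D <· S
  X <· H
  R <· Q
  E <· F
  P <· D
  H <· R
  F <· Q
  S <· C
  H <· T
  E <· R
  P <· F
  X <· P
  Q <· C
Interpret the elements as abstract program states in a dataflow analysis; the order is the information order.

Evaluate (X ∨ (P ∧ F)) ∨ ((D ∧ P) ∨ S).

S

P ∧ F = P
X ∨ P = P
D ∧ P = P
P ∨ S = S
P ∨ S = S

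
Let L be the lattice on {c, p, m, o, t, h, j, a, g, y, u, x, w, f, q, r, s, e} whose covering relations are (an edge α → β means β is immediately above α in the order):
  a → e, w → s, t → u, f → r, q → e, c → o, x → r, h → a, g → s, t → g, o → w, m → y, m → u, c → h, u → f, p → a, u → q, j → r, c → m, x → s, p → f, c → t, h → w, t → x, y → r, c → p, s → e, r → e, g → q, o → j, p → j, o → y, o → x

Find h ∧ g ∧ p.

Common lower bounds of {h, g, p}: c.
The greatest among these is c.

c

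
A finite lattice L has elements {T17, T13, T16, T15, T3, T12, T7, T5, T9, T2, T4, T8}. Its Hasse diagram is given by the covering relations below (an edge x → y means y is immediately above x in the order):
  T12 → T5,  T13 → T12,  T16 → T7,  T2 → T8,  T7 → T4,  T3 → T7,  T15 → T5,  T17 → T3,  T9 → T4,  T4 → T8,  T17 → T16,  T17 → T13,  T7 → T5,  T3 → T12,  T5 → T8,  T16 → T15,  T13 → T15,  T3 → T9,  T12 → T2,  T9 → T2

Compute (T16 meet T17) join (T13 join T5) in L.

T16 ∧ T17 = T17
T13 ∨ T5 = T5
T17 ∨ T5 = T5

T5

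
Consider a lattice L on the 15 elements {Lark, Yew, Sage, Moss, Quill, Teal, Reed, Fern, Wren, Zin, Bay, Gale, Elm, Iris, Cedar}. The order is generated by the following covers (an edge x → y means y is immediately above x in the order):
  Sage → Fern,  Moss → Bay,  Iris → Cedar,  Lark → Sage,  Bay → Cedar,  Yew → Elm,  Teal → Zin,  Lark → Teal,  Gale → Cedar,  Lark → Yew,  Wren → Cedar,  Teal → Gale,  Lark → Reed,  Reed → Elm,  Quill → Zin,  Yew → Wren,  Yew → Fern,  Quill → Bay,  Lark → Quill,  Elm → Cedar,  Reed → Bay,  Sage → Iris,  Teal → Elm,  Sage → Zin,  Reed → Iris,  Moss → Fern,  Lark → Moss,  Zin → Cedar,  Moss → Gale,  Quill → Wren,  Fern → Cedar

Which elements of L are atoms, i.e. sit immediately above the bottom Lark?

The atoms are exactly the elements that cover Lark: Moss, Quill, Reed, Sage, Teal, Yew.

Moss, Quill, Reed, Sage, Teal, Yew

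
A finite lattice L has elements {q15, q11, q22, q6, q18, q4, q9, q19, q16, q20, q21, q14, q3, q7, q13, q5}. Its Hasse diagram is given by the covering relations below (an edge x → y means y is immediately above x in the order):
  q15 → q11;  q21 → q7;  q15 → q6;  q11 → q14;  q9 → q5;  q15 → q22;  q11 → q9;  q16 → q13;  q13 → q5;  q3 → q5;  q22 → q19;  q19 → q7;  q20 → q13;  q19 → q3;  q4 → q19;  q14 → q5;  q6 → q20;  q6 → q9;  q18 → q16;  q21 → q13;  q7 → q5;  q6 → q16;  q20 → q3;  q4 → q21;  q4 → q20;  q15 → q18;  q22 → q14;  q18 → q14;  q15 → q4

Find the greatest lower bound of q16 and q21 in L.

q15

Common lower bounds of {q16, q21}: q15.
The greatest among these is q15.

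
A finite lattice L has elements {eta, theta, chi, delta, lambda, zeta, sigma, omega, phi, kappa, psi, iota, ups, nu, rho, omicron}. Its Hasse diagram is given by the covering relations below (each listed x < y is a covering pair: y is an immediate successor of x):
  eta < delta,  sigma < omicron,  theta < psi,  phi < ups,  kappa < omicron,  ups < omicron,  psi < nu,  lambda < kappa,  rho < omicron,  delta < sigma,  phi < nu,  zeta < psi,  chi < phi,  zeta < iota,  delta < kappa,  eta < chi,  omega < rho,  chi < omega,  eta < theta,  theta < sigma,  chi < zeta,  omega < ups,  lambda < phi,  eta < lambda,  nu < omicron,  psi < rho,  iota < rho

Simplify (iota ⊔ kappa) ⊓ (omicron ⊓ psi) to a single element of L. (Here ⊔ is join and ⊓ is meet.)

iota ∨ kappa = omicron
omicron ∧ psi = psi
omicron ∧ psi = psi

psi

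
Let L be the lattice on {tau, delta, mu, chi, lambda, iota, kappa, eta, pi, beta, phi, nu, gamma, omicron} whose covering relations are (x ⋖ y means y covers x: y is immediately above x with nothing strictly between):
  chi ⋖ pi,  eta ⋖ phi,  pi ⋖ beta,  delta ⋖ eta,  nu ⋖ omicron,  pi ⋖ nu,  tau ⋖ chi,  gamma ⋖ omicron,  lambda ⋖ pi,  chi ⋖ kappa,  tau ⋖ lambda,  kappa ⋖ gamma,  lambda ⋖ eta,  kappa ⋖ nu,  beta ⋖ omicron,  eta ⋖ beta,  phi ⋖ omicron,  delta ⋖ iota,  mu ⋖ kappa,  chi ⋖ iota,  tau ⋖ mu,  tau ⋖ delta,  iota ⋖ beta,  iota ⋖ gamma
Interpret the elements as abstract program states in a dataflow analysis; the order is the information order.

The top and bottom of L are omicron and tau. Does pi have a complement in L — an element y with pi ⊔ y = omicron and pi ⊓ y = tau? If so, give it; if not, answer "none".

none

For every candidate y, either pi ∨ y ≠ omicron or pi ∧ y ≠ tau; no complement exists.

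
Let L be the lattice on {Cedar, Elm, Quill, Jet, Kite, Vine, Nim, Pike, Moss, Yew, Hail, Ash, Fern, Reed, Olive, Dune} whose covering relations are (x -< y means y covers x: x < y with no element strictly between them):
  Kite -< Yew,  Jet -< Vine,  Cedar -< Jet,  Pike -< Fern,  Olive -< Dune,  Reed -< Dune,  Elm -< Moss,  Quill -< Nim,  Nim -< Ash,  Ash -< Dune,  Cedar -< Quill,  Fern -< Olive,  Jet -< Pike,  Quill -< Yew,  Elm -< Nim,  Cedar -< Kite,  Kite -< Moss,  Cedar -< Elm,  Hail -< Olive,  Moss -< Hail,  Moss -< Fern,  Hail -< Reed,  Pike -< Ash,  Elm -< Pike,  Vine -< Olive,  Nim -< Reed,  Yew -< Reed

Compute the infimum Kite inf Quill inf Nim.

Cedar

Common lower bounds of {Kite, Quill, Nim}: Cedar.
The greatest among these is Cedar.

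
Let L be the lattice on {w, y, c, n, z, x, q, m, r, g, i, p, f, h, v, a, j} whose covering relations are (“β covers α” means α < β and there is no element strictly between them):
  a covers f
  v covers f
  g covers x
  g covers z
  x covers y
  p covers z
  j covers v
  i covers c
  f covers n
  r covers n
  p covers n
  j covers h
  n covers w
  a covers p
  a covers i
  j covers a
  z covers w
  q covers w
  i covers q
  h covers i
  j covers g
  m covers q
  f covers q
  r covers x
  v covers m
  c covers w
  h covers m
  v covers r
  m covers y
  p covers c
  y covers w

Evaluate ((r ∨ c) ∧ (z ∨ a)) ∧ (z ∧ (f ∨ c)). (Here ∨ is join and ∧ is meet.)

r ∨ c = j
z ∨ a = a
j ∧ a = a
f ∨ c = a
z ∧ a = z
a ∧ z = z

z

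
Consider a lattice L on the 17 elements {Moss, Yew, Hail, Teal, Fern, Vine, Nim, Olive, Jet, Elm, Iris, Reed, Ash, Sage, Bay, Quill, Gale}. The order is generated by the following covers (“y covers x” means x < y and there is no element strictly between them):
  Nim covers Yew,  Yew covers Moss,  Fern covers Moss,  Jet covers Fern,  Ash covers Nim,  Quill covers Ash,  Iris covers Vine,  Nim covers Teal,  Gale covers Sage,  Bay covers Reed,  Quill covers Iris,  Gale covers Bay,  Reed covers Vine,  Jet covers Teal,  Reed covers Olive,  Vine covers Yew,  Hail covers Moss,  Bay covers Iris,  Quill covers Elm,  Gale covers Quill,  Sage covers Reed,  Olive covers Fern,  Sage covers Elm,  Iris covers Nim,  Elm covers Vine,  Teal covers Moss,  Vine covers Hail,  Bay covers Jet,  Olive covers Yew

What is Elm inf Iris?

Vine

Common lower bounds of {Elm, Iris}: Hail, Moss, Vine, Yew.
The greatest among these is Vine.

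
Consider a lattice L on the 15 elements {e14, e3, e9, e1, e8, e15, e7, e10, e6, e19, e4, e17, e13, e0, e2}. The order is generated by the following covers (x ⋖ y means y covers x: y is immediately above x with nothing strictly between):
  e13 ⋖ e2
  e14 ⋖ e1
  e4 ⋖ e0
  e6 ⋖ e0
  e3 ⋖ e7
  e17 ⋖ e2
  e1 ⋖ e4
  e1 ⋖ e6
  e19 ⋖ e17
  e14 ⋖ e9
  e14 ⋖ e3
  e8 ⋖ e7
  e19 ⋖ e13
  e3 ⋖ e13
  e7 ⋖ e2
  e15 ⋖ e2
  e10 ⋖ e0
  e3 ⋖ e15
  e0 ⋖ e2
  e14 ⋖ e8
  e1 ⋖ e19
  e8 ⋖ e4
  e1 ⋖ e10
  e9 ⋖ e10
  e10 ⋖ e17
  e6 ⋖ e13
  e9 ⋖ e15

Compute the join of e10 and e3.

Common upper bounds of {e10, e3}: e2.
The least among these is e2.

e2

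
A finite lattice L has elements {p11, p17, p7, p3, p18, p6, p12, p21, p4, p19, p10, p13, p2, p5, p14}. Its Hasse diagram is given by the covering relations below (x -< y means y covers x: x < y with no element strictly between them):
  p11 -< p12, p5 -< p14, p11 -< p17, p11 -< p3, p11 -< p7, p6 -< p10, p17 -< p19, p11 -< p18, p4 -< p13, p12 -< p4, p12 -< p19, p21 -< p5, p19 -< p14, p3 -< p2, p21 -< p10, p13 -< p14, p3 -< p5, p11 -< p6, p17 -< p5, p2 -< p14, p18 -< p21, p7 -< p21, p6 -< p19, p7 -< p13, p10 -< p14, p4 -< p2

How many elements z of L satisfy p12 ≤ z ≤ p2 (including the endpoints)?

3

The interval [p12, p2] = {p12, p2, p4}, which has 3 elements.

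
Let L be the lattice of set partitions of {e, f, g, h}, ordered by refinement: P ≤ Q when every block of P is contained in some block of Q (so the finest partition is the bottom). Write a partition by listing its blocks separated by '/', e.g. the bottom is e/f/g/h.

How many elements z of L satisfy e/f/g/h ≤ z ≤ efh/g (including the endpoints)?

5

The interval [e/f/g/h, efh/g] = {e/f/g/h, e/fh/g, ef/g/h, efh/g, eh/f/g}, which has 5 elements.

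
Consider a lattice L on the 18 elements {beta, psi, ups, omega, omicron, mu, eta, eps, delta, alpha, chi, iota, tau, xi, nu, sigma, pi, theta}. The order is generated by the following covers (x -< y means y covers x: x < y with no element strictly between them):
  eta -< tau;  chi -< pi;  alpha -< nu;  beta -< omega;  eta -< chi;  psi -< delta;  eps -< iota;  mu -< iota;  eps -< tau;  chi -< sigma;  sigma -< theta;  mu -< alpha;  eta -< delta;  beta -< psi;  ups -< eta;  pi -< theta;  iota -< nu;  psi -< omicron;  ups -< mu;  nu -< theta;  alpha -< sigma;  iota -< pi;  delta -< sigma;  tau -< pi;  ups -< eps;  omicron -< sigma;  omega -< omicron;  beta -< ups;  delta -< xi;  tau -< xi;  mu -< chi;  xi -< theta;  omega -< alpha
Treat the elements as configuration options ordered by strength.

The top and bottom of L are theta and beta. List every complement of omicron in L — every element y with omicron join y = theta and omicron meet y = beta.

Need y with omicron ∨ y = theta and omicron ∧ y = beta.
Checking each element gives: eps, iota, pi, tau.

eps, iota, pi, tau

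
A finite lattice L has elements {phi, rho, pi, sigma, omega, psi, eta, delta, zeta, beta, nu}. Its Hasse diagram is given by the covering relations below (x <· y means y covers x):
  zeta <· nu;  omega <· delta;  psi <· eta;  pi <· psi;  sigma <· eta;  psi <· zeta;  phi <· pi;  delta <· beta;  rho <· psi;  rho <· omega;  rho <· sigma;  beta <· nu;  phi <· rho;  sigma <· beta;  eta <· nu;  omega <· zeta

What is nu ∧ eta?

eta

Common lower bounds of {nu, eta}: eta, phi, pi, psi, rho, sigma.
The greatest among these is eta.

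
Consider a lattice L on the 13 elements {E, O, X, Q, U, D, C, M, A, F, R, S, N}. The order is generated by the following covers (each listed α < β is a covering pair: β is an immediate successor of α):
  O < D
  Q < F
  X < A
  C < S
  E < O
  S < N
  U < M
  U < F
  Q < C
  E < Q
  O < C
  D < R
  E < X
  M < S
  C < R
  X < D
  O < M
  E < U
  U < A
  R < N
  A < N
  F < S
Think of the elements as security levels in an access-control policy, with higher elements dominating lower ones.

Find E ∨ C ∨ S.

S

Common upper bounds of {E, C, S}: N, S.
The least among these is S.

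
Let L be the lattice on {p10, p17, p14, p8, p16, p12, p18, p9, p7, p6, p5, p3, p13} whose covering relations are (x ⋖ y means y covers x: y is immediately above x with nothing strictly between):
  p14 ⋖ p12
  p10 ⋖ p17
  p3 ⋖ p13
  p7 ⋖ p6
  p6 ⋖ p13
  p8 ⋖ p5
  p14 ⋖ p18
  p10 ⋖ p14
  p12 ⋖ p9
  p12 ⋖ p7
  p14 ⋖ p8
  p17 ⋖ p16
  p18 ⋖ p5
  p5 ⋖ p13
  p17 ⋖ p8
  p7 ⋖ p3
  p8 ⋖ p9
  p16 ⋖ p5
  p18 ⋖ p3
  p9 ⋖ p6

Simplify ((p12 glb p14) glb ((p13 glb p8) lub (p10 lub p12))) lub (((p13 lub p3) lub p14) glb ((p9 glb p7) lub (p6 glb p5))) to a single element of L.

p9

p12 ∧ p14 = p14
p13 ∧ p8 = p8
p10 ∨ p12 = p12
p8 ∨ p12 = p9
p14 ∧ p9 = p14
p13 ∨ p3 = p13
p13 ∨ p14 = p13
p9 ∧ p7 = p12
p6 ∧ p5 = p8
p12 ∨ p8 = p9
p13 ∧ p9 = p9
p14 ∨ p9 = p9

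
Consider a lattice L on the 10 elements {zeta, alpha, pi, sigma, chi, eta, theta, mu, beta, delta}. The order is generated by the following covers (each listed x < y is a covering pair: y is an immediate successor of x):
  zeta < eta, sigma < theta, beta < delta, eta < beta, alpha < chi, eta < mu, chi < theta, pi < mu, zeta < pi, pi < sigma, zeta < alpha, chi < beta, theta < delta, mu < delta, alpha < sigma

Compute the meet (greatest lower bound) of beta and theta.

Common lower bounds of {beta, theta}: alpha, chi, zeta.
The greatest among these is chi.

chi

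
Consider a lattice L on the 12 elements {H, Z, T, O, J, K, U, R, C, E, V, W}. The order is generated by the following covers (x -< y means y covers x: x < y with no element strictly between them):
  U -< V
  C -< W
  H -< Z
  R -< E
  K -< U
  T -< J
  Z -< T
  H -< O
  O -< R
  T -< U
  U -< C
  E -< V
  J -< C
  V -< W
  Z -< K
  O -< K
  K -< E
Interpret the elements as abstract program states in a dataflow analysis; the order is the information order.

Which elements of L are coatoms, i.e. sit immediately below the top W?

The coatoms are exactly the elements covered by W: C, V.

C, V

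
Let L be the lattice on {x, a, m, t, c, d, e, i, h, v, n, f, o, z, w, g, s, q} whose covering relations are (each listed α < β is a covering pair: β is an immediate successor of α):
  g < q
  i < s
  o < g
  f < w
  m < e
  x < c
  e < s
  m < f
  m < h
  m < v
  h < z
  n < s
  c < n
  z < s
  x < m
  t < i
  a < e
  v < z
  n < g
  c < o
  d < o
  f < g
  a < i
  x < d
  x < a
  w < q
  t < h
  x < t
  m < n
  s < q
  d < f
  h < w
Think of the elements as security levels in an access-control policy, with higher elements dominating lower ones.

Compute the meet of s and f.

m

Common lower bounds of {s, f}: m, x.
The greatest among these is m.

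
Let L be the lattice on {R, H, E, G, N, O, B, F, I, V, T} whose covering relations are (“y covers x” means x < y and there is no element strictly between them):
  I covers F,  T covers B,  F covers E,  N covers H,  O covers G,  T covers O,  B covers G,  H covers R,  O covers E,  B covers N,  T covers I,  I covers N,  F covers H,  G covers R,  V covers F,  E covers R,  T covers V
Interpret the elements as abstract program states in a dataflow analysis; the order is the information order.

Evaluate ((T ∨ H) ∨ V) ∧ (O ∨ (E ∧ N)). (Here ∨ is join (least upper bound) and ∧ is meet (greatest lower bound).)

T ∨ H = T
T ∨ V = T
E ∧ N = R
O ∨ R = O
T ∧ O = O

O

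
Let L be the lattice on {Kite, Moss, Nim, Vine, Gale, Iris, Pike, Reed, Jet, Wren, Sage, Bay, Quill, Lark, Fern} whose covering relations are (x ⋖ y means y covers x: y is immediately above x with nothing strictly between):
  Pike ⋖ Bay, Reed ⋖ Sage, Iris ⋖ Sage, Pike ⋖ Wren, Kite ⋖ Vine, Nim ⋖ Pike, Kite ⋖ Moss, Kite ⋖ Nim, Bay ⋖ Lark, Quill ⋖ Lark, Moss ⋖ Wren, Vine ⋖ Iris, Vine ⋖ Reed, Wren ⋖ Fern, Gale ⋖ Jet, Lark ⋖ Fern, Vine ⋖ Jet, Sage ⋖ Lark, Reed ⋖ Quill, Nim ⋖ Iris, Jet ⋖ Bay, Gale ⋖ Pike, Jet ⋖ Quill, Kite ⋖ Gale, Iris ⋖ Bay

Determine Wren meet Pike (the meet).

Pike

Common lower bounds of {Wren, Pike}: Gale, Kite, Nim, Pike.
The greatest among these is Pike.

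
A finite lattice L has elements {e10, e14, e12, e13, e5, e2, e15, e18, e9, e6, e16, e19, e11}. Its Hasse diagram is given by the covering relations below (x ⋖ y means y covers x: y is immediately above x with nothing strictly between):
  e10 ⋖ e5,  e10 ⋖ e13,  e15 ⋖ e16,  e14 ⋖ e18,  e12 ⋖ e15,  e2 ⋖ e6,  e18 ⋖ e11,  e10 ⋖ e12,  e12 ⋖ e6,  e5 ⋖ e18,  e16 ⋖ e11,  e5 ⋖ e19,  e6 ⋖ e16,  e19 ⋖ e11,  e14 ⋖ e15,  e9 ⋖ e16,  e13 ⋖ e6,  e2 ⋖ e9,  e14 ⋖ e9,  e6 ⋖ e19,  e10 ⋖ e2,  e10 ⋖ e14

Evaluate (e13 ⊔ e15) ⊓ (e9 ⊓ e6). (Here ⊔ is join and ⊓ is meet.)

e2

e13 ∨ e15 = e16
e9 ∧ e6 = e2
e16 ∧ e2 = e2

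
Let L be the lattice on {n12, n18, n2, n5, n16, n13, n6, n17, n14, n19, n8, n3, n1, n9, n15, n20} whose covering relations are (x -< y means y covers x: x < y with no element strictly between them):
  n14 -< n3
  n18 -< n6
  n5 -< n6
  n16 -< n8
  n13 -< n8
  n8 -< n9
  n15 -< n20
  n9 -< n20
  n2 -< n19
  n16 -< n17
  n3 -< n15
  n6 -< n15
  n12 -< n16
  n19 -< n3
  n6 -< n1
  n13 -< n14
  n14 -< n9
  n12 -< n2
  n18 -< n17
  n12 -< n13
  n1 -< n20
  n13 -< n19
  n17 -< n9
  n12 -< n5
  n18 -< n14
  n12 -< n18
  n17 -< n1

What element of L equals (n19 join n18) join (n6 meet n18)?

n19 ∨ n18 = n3
n6 ∧ n18 = n18
n3 ∨ n18 = n3

n3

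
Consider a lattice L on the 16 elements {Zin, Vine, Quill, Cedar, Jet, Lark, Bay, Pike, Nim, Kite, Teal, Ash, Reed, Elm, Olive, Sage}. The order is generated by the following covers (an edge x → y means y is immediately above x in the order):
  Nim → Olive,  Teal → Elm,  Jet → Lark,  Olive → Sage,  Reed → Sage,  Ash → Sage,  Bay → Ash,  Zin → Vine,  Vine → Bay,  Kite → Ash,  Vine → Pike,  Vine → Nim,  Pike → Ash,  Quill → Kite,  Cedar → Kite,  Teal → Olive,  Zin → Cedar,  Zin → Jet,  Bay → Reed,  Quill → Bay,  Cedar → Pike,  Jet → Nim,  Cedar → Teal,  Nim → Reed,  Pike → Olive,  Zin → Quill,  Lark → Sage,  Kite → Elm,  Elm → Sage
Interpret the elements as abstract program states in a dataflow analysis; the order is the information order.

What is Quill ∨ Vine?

Bay

Common upper bounds of {Quill, Vine}: Ash, Bay, Reed, Sage.
The least among these is Bay.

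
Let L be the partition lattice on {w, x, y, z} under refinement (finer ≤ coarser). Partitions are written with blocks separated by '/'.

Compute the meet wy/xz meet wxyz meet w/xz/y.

The meet (common refinement) of wy/xz, wxyz, w/xz/y intersects blocks pairwise, giving w/xz/y.

w/xz/y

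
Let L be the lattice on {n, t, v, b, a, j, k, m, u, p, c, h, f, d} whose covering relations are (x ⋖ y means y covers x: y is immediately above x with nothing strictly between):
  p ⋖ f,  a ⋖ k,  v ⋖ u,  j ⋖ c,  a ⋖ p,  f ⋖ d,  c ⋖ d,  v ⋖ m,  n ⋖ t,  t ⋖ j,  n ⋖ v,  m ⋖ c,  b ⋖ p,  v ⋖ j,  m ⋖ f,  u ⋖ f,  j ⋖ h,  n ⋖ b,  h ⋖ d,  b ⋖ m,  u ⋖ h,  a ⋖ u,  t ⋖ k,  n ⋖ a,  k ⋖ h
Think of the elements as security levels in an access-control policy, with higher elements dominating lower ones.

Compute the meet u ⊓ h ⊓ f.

Common lower bounds of {u, h, f}: a, n, u, v.
The greatest among these is u.

u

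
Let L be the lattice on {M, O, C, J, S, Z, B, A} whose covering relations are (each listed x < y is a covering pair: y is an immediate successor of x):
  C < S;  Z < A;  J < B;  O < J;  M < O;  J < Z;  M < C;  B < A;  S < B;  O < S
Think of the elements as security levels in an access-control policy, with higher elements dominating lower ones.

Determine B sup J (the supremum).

Common upper bounds of {B, J}: A, B.
The least among these is B.

B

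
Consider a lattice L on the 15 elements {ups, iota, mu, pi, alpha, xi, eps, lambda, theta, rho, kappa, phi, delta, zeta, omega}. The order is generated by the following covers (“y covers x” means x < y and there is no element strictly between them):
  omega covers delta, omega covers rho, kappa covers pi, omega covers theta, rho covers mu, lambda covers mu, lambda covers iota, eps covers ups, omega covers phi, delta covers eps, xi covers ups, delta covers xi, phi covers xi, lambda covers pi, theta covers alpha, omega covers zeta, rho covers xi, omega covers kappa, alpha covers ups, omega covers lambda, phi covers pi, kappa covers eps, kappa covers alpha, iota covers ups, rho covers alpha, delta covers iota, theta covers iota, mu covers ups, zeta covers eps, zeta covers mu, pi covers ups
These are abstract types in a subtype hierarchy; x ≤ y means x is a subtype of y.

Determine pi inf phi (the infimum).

pi

Common lower bounds of {pi, phi}: pi, ups.
The greatest among these is pi.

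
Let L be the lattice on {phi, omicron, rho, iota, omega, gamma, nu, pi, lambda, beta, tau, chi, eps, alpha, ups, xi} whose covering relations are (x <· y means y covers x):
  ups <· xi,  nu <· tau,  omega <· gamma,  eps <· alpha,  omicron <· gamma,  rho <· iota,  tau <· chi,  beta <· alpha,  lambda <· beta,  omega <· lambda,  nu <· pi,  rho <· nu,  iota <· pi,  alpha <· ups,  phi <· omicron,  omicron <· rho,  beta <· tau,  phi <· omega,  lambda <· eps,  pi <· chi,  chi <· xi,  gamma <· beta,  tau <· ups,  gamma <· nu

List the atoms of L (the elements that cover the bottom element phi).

The atoms are exactly the elements that cover phi: omega, omicron.

omega, omicron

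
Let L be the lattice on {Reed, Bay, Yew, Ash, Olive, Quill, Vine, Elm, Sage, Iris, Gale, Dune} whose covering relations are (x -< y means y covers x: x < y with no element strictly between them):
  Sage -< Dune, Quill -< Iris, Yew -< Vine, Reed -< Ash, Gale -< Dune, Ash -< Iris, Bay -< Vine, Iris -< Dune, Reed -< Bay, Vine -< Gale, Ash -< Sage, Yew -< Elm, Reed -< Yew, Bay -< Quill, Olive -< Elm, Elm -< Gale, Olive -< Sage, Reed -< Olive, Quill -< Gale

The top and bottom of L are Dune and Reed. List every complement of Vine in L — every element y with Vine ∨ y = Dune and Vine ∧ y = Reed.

Ash, Sage

Need y with Vine ∨ y = Dune and Vine ∧ y = Reed.
Checking each element gives: Ash, Sage.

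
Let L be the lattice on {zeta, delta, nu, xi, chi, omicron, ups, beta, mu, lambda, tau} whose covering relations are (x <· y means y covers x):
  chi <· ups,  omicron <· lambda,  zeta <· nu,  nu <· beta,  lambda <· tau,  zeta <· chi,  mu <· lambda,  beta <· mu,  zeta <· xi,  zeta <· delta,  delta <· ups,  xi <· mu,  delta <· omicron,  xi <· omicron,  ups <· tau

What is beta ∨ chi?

tau

Common upper bounds of {beta, chi}: tau.
The least among these is tau.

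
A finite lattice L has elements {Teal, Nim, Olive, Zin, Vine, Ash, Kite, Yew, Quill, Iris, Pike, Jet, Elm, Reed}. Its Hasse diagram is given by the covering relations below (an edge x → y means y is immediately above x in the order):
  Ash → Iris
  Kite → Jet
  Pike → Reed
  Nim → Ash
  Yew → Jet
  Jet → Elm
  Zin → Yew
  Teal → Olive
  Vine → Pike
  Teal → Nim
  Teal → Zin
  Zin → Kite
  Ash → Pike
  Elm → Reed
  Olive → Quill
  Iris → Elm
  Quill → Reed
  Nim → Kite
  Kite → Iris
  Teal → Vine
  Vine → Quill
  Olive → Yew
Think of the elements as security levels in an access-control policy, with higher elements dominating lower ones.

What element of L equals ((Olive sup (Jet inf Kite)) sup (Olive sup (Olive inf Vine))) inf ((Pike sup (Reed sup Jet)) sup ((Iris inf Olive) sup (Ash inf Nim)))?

Jet

Jet ∧ Kite = Kite
Olive ∨ Kite = Jet
Olive ∧ Vine = Teal
Olive ∨ Teal = Olive
Jet ∨ Olive = Jet
Reed ∨ Jet = Reed
Pike ∨ Reed = Reed
Iris ∧ Olive = Teal
Ash ∧ Nim = Nim
Teal ∨ Nim = Nim
Reed ∨ Nim = Reed
Jet ∧ Reed = Jet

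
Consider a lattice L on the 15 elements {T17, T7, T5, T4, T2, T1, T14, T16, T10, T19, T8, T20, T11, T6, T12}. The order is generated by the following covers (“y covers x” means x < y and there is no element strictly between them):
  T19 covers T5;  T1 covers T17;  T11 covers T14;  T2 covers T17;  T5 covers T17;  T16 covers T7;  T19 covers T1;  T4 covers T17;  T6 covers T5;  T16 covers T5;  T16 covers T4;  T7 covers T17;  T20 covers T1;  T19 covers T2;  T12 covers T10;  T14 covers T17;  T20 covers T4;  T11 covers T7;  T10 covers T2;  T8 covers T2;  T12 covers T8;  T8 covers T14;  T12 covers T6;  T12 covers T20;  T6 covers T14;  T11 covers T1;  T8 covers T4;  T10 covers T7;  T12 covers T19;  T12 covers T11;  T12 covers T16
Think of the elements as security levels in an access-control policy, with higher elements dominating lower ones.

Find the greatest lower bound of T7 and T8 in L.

Common lower bounds of {T7, T8}: T17.
The greatest among these is T17.

T17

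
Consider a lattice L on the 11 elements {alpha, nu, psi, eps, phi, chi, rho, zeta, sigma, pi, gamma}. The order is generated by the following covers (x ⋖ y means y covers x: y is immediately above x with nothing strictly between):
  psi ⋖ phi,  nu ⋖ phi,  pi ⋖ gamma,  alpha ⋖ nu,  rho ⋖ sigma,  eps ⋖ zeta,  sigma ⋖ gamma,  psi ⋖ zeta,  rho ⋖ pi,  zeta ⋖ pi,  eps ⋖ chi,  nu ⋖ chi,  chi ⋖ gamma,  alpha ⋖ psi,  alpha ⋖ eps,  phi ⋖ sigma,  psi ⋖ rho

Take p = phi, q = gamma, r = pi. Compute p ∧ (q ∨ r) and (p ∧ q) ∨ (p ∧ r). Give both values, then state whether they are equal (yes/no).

phi; phi; yes

q ∨ r = gamma, so p ∧ (q ∨ r) = phi ∧ gamma = phi.
p ∧ q = phi and p ∧ r = psi, so (p ∧ q) ∨ (p ∧ r) = phi ∨ psi = phi.
Equal: yes.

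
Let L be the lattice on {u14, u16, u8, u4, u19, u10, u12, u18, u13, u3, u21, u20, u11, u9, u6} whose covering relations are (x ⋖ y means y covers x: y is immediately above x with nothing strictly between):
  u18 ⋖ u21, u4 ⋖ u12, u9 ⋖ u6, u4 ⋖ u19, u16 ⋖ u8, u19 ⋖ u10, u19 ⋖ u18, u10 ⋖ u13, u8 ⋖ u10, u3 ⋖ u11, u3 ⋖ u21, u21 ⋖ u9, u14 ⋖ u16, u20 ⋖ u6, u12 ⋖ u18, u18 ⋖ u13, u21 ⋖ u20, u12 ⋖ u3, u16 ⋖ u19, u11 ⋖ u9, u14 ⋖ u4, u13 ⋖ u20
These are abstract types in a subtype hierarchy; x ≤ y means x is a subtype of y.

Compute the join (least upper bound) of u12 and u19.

u18

Common upper bounds of {u12, u19}: u13, u18, u20, u21, u6, u9.
The least among these is u18.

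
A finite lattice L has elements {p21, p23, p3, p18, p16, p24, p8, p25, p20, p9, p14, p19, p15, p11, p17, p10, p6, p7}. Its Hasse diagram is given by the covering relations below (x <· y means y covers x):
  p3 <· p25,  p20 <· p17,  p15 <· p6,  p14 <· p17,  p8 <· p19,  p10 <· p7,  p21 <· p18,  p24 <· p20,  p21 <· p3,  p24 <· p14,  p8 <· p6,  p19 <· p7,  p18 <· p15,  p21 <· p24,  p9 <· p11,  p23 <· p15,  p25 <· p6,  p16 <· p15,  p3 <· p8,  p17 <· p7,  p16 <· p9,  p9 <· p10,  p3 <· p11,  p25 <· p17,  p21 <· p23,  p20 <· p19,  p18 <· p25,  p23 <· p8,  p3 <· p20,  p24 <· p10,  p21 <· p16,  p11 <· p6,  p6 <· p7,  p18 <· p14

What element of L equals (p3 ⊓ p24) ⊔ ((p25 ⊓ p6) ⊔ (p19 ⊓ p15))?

p6

p3 ∧ p24 = p21
p25 ∧ p6 = p25
p19 ∧ p15 = p23
p25 ∨ p23 = p6
p21 ∨ p6 = p6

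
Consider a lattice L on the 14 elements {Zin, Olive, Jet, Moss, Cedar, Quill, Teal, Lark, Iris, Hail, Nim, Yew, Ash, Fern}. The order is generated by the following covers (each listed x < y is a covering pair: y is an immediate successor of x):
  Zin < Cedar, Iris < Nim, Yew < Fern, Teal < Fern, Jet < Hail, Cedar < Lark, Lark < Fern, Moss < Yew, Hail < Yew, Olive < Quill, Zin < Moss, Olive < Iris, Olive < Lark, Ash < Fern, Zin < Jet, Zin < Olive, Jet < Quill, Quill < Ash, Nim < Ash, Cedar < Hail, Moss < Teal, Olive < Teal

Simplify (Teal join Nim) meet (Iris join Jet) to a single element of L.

Teal ∨ Nim = Fern
Iris ∨ Jet = Ash
Fern ∧ Ash = Ash

Ash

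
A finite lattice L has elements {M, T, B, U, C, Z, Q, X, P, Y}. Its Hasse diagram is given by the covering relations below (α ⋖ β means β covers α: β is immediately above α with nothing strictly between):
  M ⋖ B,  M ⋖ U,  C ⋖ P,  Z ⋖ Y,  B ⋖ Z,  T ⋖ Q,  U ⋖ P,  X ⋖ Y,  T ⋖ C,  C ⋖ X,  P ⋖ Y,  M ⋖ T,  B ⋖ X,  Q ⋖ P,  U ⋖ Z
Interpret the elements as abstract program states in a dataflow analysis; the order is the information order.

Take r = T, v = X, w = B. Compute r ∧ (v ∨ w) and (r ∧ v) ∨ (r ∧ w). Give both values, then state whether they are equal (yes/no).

v ∨ w = X, so r ∧ (v ∨ w) = T ∧ X = T.
r ∧ v = T and r ∧ w = M, so (r ∧ v) ∨ (r ∧ w) = T ∨ M = T.
Equal: yes.

T; T; yes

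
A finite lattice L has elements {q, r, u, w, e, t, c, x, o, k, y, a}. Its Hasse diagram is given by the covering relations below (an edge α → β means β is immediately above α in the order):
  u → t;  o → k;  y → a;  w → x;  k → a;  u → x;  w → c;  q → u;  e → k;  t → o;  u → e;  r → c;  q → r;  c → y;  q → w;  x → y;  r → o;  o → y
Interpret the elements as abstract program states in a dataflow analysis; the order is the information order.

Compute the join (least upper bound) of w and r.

c

Common upper bounds of {w, r}: a, c, y.
The least among these is c.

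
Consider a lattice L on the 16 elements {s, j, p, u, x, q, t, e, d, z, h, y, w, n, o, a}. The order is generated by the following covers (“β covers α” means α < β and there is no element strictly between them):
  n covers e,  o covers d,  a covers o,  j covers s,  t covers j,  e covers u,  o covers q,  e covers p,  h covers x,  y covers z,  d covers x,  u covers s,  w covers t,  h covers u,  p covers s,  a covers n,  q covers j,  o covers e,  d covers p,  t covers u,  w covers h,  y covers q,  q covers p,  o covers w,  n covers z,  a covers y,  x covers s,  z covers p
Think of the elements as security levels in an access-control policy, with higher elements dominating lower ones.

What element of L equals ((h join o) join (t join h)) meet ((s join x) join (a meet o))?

o

h ∨ o = o
t ∨ h = w
o ∨ w = o
s ∨ x = x
a ∧ o = o
x ∨ o = o
o ∧ o = o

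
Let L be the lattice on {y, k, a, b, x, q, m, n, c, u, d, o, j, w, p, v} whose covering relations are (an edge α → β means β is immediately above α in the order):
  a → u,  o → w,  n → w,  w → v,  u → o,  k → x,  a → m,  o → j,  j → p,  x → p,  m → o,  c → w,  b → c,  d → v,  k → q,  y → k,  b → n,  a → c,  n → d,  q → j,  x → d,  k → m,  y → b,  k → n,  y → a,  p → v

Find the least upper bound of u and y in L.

Common upper bounds of {u, y}: j, o, p, u, v, w.
The least among these is u.

u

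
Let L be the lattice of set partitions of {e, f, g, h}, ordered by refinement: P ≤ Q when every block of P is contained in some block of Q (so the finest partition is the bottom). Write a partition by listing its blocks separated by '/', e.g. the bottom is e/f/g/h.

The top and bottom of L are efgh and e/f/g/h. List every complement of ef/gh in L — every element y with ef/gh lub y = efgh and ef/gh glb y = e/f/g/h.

e/fg/h, e/fh/g, eg/f/h, eg/fh, eh/f/g, eh/fg

Need y with ef/gh ∨ y = efgh and ef/gh ∧ y = e/f/g/h.
Checking each element gives: e/fg/h, e/fh/g, eg/f/h, eg/fh, eh/f/g, eh/fg.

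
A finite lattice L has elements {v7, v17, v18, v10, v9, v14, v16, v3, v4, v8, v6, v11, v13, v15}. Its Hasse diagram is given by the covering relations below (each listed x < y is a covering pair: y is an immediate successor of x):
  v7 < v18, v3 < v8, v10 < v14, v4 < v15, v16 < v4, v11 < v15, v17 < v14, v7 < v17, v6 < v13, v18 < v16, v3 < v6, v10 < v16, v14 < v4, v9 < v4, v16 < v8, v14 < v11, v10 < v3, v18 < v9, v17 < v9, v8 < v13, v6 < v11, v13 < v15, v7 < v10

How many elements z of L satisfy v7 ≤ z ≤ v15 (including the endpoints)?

The interval [v7, v15] = {v10, v11, v13, v14, v15, v16, v17, v18, v3, v4, v6, v7, v8, v9}, which has 14 elements.

14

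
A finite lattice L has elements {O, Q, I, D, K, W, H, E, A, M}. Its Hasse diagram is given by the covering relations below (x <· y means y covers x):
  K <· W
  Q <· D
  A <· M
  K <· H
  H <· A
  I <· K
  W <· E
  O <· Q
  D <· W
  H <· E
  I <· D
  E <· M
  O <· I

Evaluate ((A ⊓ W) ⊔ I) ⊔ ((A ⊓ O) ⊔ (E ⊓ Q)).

W

A ∧ W = K
K ∨ I = K
A ∧ O = O
E ∧ Q = Q
O ∨ Q = Q
K ∨ Q = W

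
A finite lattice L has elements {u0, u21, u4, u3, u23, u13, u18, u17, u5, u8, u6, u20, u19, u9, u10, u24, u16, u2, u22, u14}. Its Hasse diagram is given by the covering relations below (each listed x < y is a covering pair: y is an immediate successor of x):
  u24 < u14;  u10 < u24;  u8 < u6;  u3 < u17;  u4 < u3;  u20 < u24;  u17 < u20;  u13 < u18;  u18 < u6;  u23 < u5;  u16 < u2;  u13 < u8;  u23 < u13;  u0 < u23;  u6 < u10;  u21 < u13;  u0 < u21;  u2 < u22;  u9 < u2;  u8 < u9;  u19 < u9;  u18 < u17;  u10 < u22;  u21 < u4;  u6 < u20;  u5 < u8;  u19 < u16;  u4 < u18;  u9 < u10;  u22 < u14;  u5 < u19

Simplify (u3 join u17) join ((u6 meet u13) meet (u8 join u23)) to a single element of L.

u3 ∨ u17 = u17
u6 ∧ u13 = u13
u8 ∨ u23 = u8
u13 ∧ u8 = u13
u17 ∨ u13 = u17

u17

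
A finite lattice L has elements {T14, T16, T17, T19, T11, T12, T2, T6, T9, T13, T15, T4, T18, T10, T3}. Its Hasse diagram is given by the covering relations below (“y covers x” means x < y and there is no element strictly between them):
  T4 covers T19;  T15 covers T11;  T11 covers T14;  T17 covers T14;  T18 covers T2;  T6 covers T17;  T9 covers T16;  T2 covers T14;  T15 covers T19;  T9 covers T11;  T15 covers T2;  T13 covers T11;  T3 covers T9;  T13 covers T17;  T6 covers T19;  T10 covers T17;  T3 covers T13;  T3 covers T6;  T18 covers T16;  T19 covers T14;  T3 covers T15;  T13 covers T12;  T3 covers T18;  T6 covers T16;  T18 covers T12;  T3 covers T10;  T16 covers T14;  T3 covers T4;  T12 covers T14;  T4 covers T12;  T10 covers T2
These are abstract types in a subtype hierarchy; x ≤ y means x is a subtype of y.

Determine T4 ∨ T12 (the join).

T4

Common upper bounds of {T4, T12}: T3, T4.
The least among these is T4.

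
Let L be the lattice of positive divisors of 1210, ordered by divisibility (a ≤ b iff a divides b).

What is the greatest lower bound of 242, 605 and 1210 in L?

121

In the divisibility order, the meet is the greatest common divisor: gcd(242, 605, 1210) = 121.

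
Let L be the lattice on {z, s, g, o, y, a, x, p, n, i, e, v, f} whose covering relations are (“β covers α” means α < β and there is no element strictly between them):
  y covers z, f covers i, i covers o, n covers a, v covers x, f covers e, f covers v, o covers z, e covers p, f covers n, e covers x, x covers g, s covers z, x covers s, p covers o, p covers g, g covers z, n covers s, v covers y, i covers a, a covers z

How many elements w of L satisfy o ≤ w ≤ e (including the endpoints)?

The interval [o, e] = {e, o, p}, which has 3 elements.

3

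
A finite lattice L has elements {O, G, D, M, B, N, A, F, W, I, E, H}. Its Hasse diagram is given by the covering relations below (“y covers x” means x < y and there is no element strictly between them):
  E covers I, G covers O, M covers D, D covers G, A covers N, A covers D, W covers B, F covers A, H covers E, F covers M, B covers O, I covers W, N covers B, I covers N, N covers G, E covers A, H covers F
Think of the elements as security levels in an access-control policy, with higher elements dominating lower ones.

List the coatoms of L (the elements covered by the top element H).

The coatoms are exactly the elements covered by H: E, F.

E, F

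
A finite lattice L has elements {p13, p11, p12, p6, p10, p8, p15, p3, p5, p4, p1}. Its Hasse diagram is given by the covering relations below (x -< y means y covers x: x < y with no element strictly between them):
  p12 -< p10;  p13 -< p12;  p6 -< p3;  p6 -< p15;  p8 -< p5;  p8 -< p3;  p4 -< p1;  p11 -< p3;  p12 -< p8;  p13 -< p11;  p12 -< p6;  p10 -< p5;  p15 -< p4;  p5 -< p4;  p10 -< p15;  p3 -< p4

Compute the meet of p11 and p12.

Common lower bounds of {p11, p12}: p13.
The greatest among these is p13.

p13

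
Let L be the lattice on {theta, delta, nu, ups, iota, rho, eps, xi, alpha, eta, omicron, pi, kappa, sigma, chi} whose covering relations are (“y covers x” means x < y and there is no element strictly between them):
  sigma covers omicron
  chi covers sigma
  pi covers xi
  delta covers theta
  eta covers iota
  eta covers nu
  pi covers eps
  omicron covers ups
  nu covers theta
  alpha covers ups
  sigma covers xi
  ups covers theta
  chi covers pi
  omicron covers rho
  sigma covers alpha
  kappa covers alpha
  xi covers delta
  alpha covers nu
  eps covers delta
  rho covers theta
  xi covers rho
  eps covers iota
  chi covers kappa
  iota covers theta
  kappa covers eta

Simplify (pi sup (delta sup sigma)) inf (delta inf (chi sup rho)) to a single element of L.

delta ∨ sigma = sigma
pi ∨ sigma = chi
chi ∨ rho = chi
delta ∧ chi = delta
chi ∧ delta = delta

delta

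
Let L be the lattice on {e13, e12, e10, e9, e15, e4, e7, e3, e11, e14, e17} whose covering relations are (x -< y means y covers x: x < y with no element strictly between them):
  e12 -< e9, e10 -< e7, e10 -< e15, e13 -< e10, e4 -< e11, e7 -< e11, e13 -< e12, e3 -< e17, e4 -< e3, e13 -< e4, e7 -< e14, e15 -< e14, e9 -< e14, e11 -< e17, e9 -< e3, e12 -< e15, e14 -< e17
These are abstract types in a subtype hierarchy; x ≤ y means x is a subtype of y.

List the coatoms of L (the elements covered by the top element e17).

The coatoms are exactly the elements covered by e17: e11, e14, e3.

e11, e14, e3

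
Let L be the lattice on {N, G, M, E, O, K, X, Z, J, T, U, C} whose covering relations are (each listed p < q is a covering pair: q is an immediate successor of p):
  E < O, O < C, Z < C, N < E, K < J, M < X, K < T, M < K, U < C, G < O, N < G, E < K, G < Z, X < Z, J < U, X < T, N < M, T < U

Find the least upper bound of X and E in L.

Common upper bounds of {X, E}: C, T, U.
The least among these is T.

T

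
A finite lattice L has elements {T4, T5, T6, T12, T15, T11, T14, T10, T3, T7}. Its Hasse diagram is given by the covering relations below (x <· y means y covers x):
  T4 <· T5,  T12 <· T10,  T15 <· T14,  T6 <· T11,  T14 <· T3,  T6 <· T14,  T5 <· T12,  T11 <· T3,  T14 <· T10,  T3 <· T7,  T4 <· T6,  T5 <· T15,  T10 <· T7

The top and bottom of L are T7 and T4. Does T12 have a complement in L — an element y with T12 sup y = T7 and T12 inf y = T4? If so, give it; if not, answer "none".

T11

Need y with T12 ∨ y = T7 and T12 ∧ y = T4.
Checking each element gives: T11.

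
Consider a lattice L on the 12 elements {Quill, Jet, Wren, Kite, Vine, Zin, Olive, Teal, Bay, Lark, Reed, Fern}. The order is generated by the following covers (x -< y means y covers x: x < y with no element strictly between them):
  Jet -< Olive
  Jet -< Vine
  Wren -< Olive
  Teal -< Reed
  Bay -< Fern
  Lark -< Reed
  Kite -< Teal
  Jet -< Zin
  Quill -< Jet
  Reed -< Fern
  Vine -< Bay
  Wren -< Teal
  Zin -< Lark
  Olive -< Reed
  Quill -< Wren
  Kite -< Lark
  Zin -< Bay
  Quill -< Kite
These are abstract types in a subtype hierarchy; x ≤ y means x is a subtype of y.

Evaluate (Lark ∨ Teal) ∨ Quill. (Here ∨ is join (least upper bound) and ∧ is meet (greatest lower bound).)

Lark ∨ Teal = Reed
Reed ∨ Quill = Reed

Reed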